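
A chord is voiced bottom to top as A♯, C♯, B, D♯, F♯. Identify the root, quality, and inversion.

B major ninth, third inversion

The pitch classes A#, C#, B, D#, F# arrange in thirds as B–D#–F#–A#–C#: a B major ninth chord.
With the seventh (A#) in the bass, the chord is in third inversion.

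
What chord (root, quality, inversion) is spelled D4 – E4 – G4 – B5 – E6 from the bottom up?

Reducing to letter names: D, E, G, B. These stack in thirds as E–G–B–D — an E minor seventh chord.
D is the seventh of E minor seventh; seventh in the bass means third inversion (figured bass 4/2).

E minor seventh, third inversion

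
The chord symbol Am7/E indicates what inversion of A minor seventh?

Am7/E means A minor seventh with E in the bass. E is the fifth of A minor seventh (A–C–E–G), so this is second inversion.

second inversion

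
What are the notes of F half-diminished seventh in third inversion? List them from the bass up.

Eb, F, Ab, Cb

F half-diminished seventh is F–Ab–Cb–Eb. Third inversion puts the seventh (Eb) in the bass, with the remaining tones above: Eb, F, Ab, Cb.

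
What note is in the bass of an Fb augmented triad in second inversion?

The fifth of Fb augmented (Fb–Ab–C) is C; that is the bass in second inversion.

C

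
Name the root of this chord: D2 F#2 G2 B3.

G

D, F#, G, B are the tones of a G major seventh chord (G–B–D–F#), making G the root.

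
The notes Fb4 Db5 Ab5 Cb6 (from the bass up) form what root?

Db

Reordering Fb, Db, Ab, Cb into stacked thirds gives Db–Fb–Ab–Cb; the bottom of that stack, Db, is the root.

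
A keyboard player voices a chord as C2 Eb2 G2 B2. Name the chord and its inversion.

The pitch classes C, Eb, G, B arrange in thirds as C–Eb–G–B: a C minor-major seventh chord.
The lowest note is C, the root of the chord, so this is root position (figured bass 7).

C minor-major seventh, root position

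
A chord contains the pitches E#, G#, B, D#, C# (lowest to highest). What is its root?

E#, G#, B, D#, C# are the tones of a C# dominant ninth chord (C#–E#–G#–B–D#), making C# the root.

C#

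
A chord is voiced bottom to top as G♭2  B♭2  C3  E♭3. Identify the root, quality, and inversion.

C half-diminished seventh, second inversion

Reducing to letter names: Gb, Bb, C, Eb. These stack in thirds as C–Eb–Gb–Bb — a C half-diminished seventh chord.
With the fifth (Gb) in the bass, the chord is in second inversion (figured bass 4/3).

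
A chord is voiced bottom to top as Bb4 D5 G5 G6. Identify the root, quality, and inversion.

The pitch classes Bb, D, G arrange in thirds as G–Bb–D: a G minor triad.
The lowest note is Bb, the third of the chord, so this is first inversion (figured bass 6).

G minor, first inversion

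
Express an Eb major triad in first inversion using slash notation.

First inversion of Eb major has the third (G) in the bass. As a slash chord: EbM/G.

EbM/G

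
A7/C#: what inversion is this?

first inversion

A7/C# means A dominant seventh with C# in the bass. C# is the third of A dominant seventh (A–C#–E–G), so this is first inversion.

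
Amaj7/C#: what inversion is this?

first inversion

Amaj7/C# means A major seventh with C# in the bass. C# is the third of A major seventh (A–C#–E–G#), so this is first inversion.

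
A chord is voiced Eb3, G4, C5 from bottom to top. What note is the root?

The distinct letter names are Eb, G, C. Arranged as a stack of thirds they read C–Eb–G, so C is the root (a C minor triad).

C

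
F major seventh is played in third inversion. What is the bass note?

In third inversion the seventh is lowest. For F major seventh (F–A–C–E) that is E.

E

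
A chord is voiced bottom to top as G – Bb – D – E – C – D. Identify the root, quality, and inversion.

C dominant ninth, second inversion

The distinct note names are G, Bb, D, E, C. Stacked in thirds they read C–E–G–Bb–D, which is a dominant ninth chord on C.
With the fifth (G) in the bass, the chord is in second inversion.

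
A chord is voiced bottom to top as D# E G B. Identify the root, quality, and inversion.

The pitch classes D#, E, G, B arrange in thirds as E–G–B–D#: an E minor-major seventh chord.
D# is the seventh of E minor-major seventh; seventh in the bass means third inversion (figured bass 4/2).

E minor-major seventh, third inversion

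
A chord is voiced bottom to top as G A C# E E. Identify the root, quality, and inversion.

The pitch classes G, A, C#, E arrange in thirds as A–C#–E–G: an A dominant seventh chord.
G is the seventh of A dominant seventh; seventh in the bass means third inversion (figured bass 4/2).

A dominant seventh, third inversion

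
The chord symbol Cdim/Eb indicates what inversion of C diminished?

first inversion

Cdim/Eb means C diminished with Eb in the bass. Eb is the third of C diminished (C–Eb–Gb), so this is first inversion.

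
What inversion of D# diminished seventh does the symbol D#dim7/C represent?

D#dim7/C means D# diminished seventh with C in the bass. C is the seventh of D# diminished seventh (D#–F#–A–C), so this is third inversion.

third inversion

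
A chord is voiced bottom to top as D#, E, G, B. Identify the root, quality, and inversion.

E minor-major seventh, third inversion

Reducing to letter names: D#, E, G, B. These stack in thirds as E–G–B–D# — an E minor-major seventh chord.
With the seventh (D#) in the bass, the chord is in third inversion (figured bass 4/2).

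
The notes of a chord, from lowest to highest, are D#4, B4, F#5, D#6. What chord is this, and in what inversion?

Reducing to letter names: D#, B, F#. These stack in thirds as B–D#–F# — a B major triad.
The lowest note is D#, the third of the chord, so this is first inversion (figured bass 6).

B major, first inversion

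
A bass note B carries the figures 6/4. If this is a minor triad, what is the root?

E

The figures 6/4 mean the fifth of the chord is in the bass. If B is the fifth of a minor triad, the root is E (chord tones E–G–B).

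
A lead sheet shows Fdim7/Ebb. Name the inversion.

third inversion

Fdim7/Ebb means F diminished seventh with Ebb in the bass. Ebb is the seventh of F diminished seventh (F–Ab–Cb–Ebb), so this is third inversion.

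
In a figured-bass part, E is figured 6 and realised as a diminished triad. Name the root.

C#

The figures 6 mean the third of the chord is in the bass. If E is the third of a diminished triad, the root is C# (chord tones C#–E–G).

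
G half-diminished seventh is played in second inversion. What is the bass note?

In second inversion the fifth is lowest. For G half-diminished seventh (G–Bb–Db–F) that is Db.

Db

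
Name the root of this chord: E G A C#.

A

E, G, A, C# are the tones of an A dominant seventh chord (A–C#–E–G), making A the root.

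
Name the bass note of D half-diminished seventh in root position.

D

In root position the root is lowest. For D half-diminished seventh (D–F–Ab–C) that is D.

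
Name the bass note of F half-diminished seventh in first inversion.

Ab

F half-diminished seventh is F–Ab–Cb–Eb. First inversion places the third in the bass: Ab.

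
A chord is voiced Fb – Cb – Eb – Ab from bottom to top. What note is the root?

Reordering Fb, Cb, Eb, Ab into stacked thirds gives Fb–Ab–Cb–Eb; the bottom of that stack, Fb, is the root.

Fb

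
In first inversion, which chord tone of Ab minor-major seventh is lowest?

Cb

The third of Ab minor-major seventh (Ab–Cb–Eb–G) is Cb; that is the bass in first inversion.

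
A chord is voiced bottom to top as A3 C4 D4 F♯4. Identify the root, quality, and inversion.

The distinct note names are A, C, D, F#. Stacked in thirds they read D–F#–A–C, which is a dominant seventh chord on D.
A is the fifth of D dominant seventh; fifth in the bass means second inversion (figured bass 4/3).

D dominant seventh, second inversion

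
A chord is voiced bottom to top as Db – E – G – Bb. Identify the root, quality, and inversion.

E diminished seventh, third inversion

The pitch classes Db, E, G, Bb arrange in thirds as E–G–Bb–Db: an E diminished seventh chord.
Db is the seventh of E diminished seventh; seventh in the bass means third inversion (figured bass 4/2).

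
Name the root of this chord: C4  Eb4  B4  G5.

C

The distinct letter names are C, Eb, B, G. Arranged as a stack of thirds they read C–Eb–G–B, so C is the root (a C minor-major seventh chord).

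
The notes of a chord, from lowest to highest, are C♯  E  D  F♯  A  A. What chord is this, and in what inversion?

Reducing to letter names: C#, E, D, F#, A. These stack in thirds as D–F#–A–C#–E — a D major ninth chord.
With the seventh (C#) in the bass, the chord is in third inversion.

D major ninth, third inversion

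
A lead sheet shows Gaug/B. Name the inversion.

Gaug/B means G augmented with B in the bass. B is the third of G augmented (G–B–D#), so this is first inversion.

first inversion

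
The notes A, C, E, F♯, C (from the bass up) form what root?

F#

Reordering A, C, E, F# into stacked thirds gives F#–A–C–E; the bottom of that stack, F#, is the root.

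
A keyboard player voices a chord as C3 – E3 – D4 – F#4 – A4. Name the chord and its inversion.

D dominant ninth, third inversion

Reducing to letter names: C, E, D, F#, A. These stack in thirds as D–F#–A–C–E — a D dominant ninth chord.
With the seventh (C) in the bass, the chord is in third inversion.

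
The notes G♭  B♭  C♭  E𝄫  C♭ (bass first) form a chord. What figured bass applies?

4/3

The notes Gb, Bb, Cb, Ebb stack in thirds as Cb–Ebb–Gb–Bb — a Cb minor-major seventh chord. The bass Gb is the fifth, so this is second inversion: figured 4/3.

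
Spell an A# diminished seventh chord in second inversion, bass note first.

Spelling A# diminished seventh: A#–C#–E–G. In second inversion the fifth is bass, giving E, G, A#, C# from the bottom.

E, G, A#, C#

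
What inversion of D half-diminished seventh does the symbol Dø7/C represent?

Dø7/C means D half-diminished seventh with C in the bass. C is the seventh of D half-diminished seventh (D–F–Ab–C), so this is third inversion.

third inversion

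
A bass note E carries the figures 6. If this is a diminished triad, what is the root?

C#

The figures 6 mean the third of the chord is in the bass. If E is the third of a diminished triad, the root is C# (chord tones C#–E–G).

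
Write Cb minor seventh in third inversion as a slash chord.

Third inversion of Cb minor seventh has the seventh (Bbb) in the bass. As a slash chord: Cbm7/Bbb.

Cbm7/Bbb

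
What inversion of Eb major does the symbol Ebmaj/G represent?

first inversion

Ebmaj/G means Eb major with G in the bass. G is the third of Eb major (Eb–G–Bb), so this is first inversion.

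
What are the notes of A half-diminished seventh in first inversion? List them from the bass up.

C, Eb, G, A

A half-diminished seventh is A–C–Eb–G. First inversion puts the third (C) in the bass, with the remaining tones above: C, Eb, G, A.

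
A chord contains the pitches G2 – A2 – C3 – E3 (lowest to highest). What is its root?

A

G, A, C, E are the tones of an A minor seventh chord (A–C–E–G), making A the root.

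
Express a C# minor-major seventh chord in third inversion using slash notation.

C#m(maj7)/B#

Third inversion of C# minor-major seventh has the seventh (B#) in the bass. As a slash chord: C#m(maj7)/B#.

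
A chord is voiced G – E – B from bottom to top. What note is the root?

The distinct letter names are G, E, B. Arranged as a stack of thirds they read E–G–B, so E is the root (an E minor triad).

E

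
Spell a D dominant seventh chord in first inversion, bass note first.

Spelling D dominant seventh: D–F#–A–C. In first inversion the third is bass, giving F#, A, C, D from the bottom.

F#, A, C, D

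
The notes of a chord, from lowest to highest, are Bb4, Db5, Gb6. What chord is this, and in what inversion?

Reducing to letter names: Bb, Db, Gb. These stack in thirds as Gb–Bb–Db — a Gb major triad.
Bb is the third of Gb major; third in the bass means first inversion (figured bass 6).

Gb major, first inversion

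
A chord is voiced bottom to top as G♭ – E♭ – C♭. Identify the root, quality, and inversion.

Cb major, second inversion

The pitch classes Gb, Eb, Cb arrange in thirds as Cb–Eb–Gb: a Cb major triad.
With the fifth (Gb) in the bass, the chord is in second inversion (figured bass 6/4).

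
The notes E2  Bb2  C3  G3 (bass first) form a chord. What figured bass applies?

The notes E, Bb, C, G stack in thirds as C–E–G–Bb — a C dominant seventh chord. The bass E is the third, so this is first inversion: figured 6/5.

6/5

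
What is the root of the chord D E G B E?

Reordering D, E, G, B into stacked thirds gives E–G–B–D; the bottom of that stack, E, is the root.

E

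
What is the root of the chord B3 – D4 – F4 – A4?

B

B, D, F, A are the tones of a B half-diminished seventh chord (B–D–F–A), making B the root.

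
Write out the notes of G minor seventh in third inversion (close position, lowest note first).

The chord tones are G–Bb–D–F. With the seventh (F) lowest for third inversion: F, G, Bb, D.

F, G, Bb, D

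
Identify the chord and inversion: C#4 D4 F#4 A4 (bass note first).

The pitch classes C#, D, F#, A arrange in thirds as D–F#–A–C#: a D major seventh chord.
The lowest note is C#, the seventh of the chord, so this is third inversion (figured bass 4/2).

D major seventh, third inversion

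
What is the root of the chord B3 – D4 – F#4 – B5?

B

B, D, F# are the tones of a B minor triad (B–D–F#), making B the root.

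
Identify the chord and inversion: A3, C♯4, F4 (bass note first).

F augmented, first inversion

The pitch classes A, C#, F arrange in thirds as F–A–C#: an F augmented triad.
The lowest note is A, the third of the chord, so this is first inversion (figured bass 6).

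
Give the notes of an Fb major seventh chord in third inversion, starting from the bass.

Eb, Fb, Ab, Cb

The chord tones are Fb–Ab–Cb–Eb. With the seventh (Eb) lowest for third inversion: Eb, Fb, Ab, Cb.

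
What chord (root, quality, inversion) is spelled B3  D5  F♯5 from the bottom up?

B minor, root position

Reducing to letter names: B, D, F#. These stack in thirds as B–D–F# — a B minor triad.
The lowest note is B, the root of the chord, so this is root position (figured bass 5/3).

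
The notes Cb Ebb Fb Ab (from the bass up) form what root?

Fb

Reordering Cb, Ebb, Fb, Ab into stacked thirds gives Fb–Ab–Cb–Ebb; the bottom of that stack, Fb, is the root.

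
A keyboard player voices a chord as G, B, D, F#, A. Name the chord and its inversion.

G major ninth, root position

Reducing to letter names: G, B, D, F#, A. These stack in thirds as G–B–D–F#–A — a G major ninth chord.
The lowest note is G, the root of the chord, so this is root position.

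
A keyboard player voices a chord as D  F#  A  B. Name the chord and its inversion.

B minor seventh, first inversion

The distinct note names are D, F#, A, B. Stacked in thirds they read B–D–F#–A, which is a minor seventh chord on B.
D is the third of B minor seventh; third in the bass means first inversion (figured bass 6/5).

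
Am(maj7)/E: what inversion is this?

second inversion

Am(maj7)/E means A minor-major seventh with E in the bass. E is the fifth of A minor-major seventh (A–C–E–G#), so this is second inversion.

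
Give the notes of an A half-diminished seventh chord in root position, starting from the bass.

A half-diminished seventh is A–C–Eb–G. Root position puts the root (A) in the bass, with the remaining tones above: A, C, Eb, G.

A, C, Eb, G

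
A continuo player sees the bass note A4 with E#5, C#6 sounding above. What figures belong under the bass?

The notes A, E#, C# stack in thirds as A–C#–E# — an A augmented triad. The bass A is the root, so this is root position: figured 5/3.

5/3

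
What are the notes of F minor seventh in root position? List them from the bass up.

F, Ab, C, Eb

The chord tones are F–Ab–C–Eb. With the root (F) lowest for root position: F, Ab, C, Eb.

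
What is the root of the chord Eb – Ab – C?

Ab

The distinct letter names are Eb, Ab, C. Arranged as a stack of thirds they read Ab–C–Eb, so Ab is the root (an Ab major triad).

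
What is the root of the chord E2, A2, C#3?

A

The distinct letter names are E, A, C#. Arranged as a stack of thirds they read A–C#–E, so A is the root (an A major triad).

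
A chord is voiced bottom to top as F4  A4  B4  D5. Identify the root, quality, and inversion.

B half-diminished seventh, second inversion

The distinct note names are F, A, B, D. Stacked in thirds they read B–D–F–A, which is a half-diminished seventh chord on B.
The lowest note is F, the fifth of the chord, so this is second inversion (figured bass 4/3).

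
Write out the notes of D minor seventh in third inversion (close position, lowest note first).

C, D, F, A

Spelling D minor seventh: D–F–A–C. In third inversion the seventh is bass, giving C, D, F, A from the bottom.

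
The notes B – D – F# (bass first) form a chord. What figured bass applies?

5/3

The notes B, D, F# stack in thirds as B–D–F# — a B minor triad. The bass B is the root, so this is root position: figured 5/3.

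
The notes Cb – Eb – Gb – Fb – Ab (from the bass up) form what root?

The distinct letter names are Cb, Eb, Gb, Fb, Ab. Arranged as a stack of thirds they read Fb–Ab–Cb–Eb–Gb, so Fb is the root (an Fb major ninth chord).

Fb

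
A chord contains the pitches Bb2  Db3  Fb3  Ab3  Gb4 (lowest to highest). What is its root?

The distinct letter names are Bb, Db, Fb, Ab, Gb. Arranged as a stack of thirds they read Gb–Bb–Db–Fb–Ab, so Gb is the root (a Gb dominant ninth chord).

Gb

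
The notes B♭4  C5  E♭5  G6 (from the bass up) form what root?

C

Reordering Bb, C, Eb, G into stacked thirds gives C–Eb–G–Bb; the bottom of that stack, C, is the root.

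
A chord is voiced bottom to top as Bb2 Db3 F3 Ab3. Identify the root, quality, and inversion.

The pitch classes Bb, Db, F, Ab arrange in thirds as Bb–Db–F–Ab: a Bb minor seventh chord.
The lowest note is Bb, the root of the chord, so this is root position (figured bass 7).

Bb minor seventh, root position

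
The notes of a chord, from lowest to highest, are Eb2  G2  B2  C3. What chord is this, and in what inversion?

C minor-major seventh, first inversion

The pitch classes Eb, G, B, C arrange in thirds as C–Eb–G–B: a C minor-major seventh chord.
With the third (Eb) in the bass, the chord is in first inversion (figured bass 6/5).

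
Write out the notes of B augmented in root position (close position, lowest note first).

Spelling B augmented: B–D#–F##. In root position the root is bass, giving B, D#, F## from the bottom.

B, D#, F##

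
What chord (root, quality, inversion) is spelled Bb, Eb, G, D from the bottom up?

Eb major seventh, second inversion

Reducing to letter names: Bb, Eb, G, D. These stack in thirds as Eb–G–Bb–D — an Eb major seventh chord.
With the fifth (Bb) in the bass, the chord is in second inversion (figured bass 4/3).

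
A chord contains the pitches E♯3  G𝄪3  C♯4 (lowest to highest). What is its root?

C#

The distinct letter names are E#, G##, C#. Arranged as a stack of thirds they read C#–E#–G##, so C# is the root (a C# augmented triad).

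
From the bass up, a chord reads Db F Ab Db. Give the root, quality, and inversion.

Db major, root position

The distinct note names are Db, F, Ab. Stacked in thirds they read Db–F–Ab, which is a major triad on Db.
With the root (Db) in the bass, the chord is in root position (figured bass 5/3).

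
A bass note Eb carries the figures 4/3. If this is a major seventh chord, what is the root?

Ab

The figures 4/3 mean the fifth of the chord is in the bass. If Eb is the fifth of a major seventh chord, the root is Ab (chord tones Ab–C–Eb–G).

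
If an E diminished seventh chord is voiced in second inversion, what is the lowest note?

E diminished seventh is E–G–Bb–Db. Second inversion places the fifth in the bass: Bb.

Bb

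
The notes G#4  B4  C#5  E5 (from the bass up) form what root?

C#

The distinct letter names are G#, B, C#, E. Arranged as a stack of thirds they read C#–E–G#–B, so C# is the root (a C# minor seventh chord).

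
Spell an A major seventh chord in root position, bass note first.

A major seventh is A–C#–E–G#. Root position puts the root (A) in the bass, with the remaining tones above: A, C#, E, G#.

A, C#, E, G#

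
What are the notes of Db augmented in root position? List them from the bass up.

Db augmented is Db–F–A. Root position puts the root (Db) in the bass, with the remaining tones above: Db, F, A.

Db, F, A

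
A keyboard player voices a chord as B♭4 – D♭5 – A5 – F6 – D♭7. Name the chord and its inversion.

The distinct note names are Bb, Db, A, F. Stacked in thirds they read Bb–Db–F–A, which is a minor-major seventh chord on Bb.
Bb is the root of Bb minor-major seventh; root in the bass means root position (figured bass 7).

Bb minor-major seventh, root position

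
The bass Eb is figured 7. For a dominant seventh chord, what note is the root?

The figures 7 mean the root of the chord is in the bass. If Eb is the root of a dominant seventh chord, the root is Eb (chord tones Eb–G–Bb–Db).

Eb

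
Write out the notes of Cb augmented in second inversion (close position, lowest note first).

Spelling Cb augmented: Cb–Eb–G. In second inversion the fifth is bass, giving G, Cb, Eb from the bottom.

G, Cb, Eb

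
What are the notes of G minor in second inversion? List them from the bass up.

G minor is G–Bb–D. Second inversion puts the fifth (D) in the bass, with the remaining tones above: D, G, Bb.

D, G, Bb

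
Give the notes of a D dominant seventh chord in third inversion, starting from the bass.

Spelling D dominant seventh: D–F#–A–C. In third inversion the seventh is bass, giving C, D, F#, A from the bottom.

C, D, F#, A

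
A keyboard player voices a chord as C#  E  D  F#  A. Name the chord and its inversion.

D major ninth, third inversion

Reducing to letter names: C#, E, D, F#, A. These stack in thirds as D–F#–A–C#–E — a D major ninth chord.
With the seventh (C#) in the bass, the chord is in third inversion.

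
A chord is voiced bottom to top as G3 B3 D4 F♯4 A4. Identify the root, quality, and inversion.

G major ninth, root position

Reducing to letter names: G, B, D, F#, A. These stack in thirds as G–B–D–F#–A — a G major ninth chord.
With the root (G) in the bass, the chord is in root position.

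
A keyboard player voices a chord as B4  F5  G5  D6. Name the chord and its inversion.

G dominant seventh, first inversion

The pitch classes B, F, G, D arrange in thirds as G–B–D–F: a G dominant seventh chord.
The lowest note is B, the third of the chord, so this is first inversion (figured bass 6/5).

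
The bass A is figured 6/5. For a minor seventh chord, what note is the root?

The figures 6/5 mean the third of the chord is in the bass. If A is the third of a minor seventh chord, the root is F# (chord tones F#–A–C#–E).

F#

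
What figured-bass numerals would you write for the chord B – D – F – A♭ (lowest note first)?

The notes B, D, F, Ab stack in thirds as B–D–F–Ab — a B diminished seventh chord. The bass B is the root, so this is root position: figured 7.

7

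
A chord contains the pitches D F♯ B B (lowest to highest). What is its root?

B

The distinct letter names are D, F#, B. Arranged as a stack of thirds they read B–D–F#, so B is the root (a B minor triad).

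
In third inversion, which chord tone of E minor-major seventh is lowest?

In third inversion the seventh is lowest. For E minor-major seventh (E–G–B–D#) that is D#.

D#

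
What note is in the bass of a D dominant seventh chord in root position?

The root of D dominant seventh (D–F#–A–C) is D; that is the bass in root position.

D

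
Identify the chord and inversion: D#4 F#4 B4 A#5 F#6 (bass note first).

The pitch classes D#, F#, B, A# arrange in thirds as B–D#–F#–A#: a B major seventh chord.
With the third (D#) in the bass, the chord is in first inversion (figured bass 6/5).

B major seventh, first inversion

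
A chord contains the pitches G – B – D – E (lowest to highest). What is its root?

E

G, B, D, E are the tones of an E minor seventh chord (E–G–B–D), making E the root.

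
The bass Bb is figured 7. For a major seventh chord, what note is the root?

Bb

The figures 7 mean the root of the chord is in the bass. If Bb is the root of a major seventh chord, the root is Bb (chord tones Bb–D–F–A).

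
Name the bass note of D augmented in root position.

D

The root of D augmented (D–F#–A#) is D; that is the bass in root position.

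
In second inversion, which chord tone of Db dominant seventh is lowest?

Ab

The fifth of Db dominant seventh (Db–F–Ab–Cb) is Ab; that is the bass in second inversion.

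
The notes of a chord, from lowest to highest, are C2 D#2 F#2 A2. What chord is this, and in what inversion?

D# diminished seventh, third inversion

The distinct note names are C, D#, F#, A. Stacked in thirds they read D#–F#–A–C, which is a diminished seventh chord on D#.
With the seventh (C) in the bass, the chord is in third inversion (figured bass 4/2).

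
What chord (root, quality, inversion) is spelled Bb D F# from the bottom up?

Bb augmented, root position

The pitch classes Bb, D, F# arrange in thirds as Bb–D–F#: a Bb augmented triad.
The lowest note is Bb, the root of the chord, so this is root position (figured bass 5/3).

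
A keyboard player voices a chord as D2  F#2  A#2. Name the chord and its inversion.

The pitch classes D, F#, A# arrange in thirds as D–F#–A#: a D augmented triad.
With the root (D) in the bass, the chord is in root position (figured bass 5/3).

D augmented, root position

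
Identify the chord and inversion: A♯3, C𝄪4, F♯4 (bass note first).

F# augmented, first inversion

Reducing to letter names: A#, C##, F#. These stack in thirds as F#–A#–C## — an F# augmented triad.
A# is the third of F# augmented; third in the bass means first inversion (figured bass 6).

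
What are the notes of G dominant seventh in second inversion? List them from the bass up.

Spelling G dominant seventh: G–B–D–F. In second inversion the fifth is bass, giving D, F, G, B from the bottom.

D, F, G, B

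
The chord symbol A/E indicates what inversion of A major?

A/E means A major with E in the bass. E is the fifth of A major (A–C#–E), so this is second inversion.

second inversion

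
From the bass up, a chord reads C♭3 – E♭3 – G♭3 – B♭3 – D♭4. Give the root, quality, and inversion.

Cb major ninth, root position

Reducing to letter names: Cb, Eb, Gb, Bb, Db. These stack in thirds as Cb–Eb–Gb–Bb–Db — a Cb major ninth chord.
Cb is the root of Cb major ninth; root in the bass means root position.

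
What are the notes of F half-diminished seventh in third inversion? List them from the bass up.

The chord tones are F–Ab–Cb–Eb. With the seventh (Eb) lowest for third inversion: Eb, F, Ab, Cb.

Eb, F, Ab, Cb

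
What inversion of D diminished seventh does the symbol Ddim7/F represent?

first inversion

Ddim7/F means D diminished seventh with F in the bass. F is the third of D diminished seventh (D–F–Ab–Cb), so this is first inversion.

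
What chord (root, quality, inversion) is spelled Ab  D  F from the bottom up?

D diminished, second inversion

Reducing to letter names: Ab, D, F. These stack in thirds as D–F–Ab — a D diminished triad.
Ab is the fifth of D diminished; fifth in the bass means second inversion (figured bass 6/4).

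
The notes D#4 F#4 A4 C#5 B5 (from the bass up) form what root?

B

The distinct letter names are D#, F#, A, C#, B. Arranged as a stack of thirds they read B–D#–F#–A–C#, so B is the root (a B dominant ninth chord).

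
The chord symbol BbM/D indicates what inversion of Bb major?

BbM/D means Bb major with D in the bass. D is the third of Bb major (Bb–D–F), so this is first inversion.

first inversion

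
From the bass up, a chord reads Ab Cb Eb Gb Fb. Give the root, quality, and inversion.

Fb major ninth, first inversion

The distinct note names are Ab, Cb, Eb, Gb, Fb. Stacked in thirds they read Fb–Ab–Cb–Eb–Gb, which is a major ninth chord on Fb.
With the third (Ab) in the bass, the chord is in first inversion.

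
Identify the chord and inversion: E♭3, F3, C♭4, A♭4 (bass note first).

F half-diminished seventh, third inversion

The pitch classes Eb, F, Cb, Ab arrange in thirds as F–Ab–Cb–Eb: an F half-diminished seventh chord.
With the seventh (Eb) in the bass, the chord is in third inversion (figured bass 4/2).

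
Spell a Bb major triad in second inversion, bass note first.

F, Bb, D

Bb major is Bb–D–F. Second inversion puts the fifth (F) in the bass, with the remaining tones above: F, Bb, D.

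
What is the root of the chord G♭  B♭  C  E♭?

C

Gb, Bb, C, Eb are the tones of a C half-diminished seventh chord (C–Eb–Gb–Bb), making C the root.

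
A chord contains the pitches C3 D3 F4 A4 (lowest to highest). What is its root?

C, D, F, A are the tones of a D minor seventh chord (D–F–A–C), making D the root.

D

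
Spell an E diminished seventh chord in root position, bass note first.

Spelling E diminished seventh: E–G–Bb–Db. In root position the root is bass, giving E, G, Bb, Db from the bottom.

E, G, Bb, Db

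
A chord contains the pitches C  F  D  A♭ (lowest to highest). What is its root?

Reordering C, F, D, Ab into stacked thirds gives D–F–Ab–C; the bottom of that stack, D, is the root.

D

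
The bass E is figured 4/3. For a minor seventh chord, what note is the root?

A

The figures 4/3 mean the fifth of the chord is in the bass. If E is the fifth of a minor seventh chord, the root is A (chord tones A–C–E–G).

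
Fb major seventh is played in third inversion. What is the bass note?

Fb major seventh is Fb–Ab–Cb–Eb. Third inversion places the seventh in the bass: Eb.

Eb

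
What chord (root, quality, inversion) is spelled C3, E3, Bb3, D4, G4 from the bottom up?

C dominant ninth, root position

Reducing to letter names: C, E, Bb, D, G. These stack in thirds as C–E–G–Bb–D — a C dominant ninth chord.
With the root (C) in the bass, the chord is in root position.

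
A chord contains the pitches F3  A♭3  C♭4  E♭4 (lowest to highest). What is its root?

F

The distinct letter names are F, Ab, Cb, Eb. Arranged as a stack of thirds they read F–Ab–Cb–Eb, so F is the root (an F half-diminished seventh chord).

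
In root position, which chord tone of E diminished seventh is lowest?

E

In root position the root is lowest. For E diminished seventh (E–G–Bb–Db) that is E.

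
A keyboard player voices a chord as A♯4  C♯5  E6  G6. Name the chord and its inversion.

A# diminished seventh, root position

The distinct note names are A#, C#, E, G. Stacked in thirds they read A#–C#–E–G, which is a diminished seventh chord on A#.
The lowest note is A#, the root of the chord, so this is root position (figured bass 7).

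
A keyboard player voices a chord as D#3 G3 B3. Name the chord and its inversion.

The pitch classes D#, G, B arrange in thirds as G–B–D#: a G augmented triad.
With the fifth (D#) in the bass, the chord is in second inversion (figured bass 6/4).

G augmented, second inversion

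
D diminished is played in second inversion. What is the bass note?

Ab

The fifth of D diminished (D–F–Ab) is Ab; that is the bass in second inversion.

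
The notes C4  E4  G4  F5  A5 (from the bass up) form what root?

F

Reordering C, E, G, F, A into stacked thirds gives F–A–C–E–G; the bottom of that stack, F, is the root.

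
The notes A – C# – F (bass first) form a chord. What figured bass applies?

6

The notes A, C#, F stack in thirds as F–A–C# — an F augmented triad. The bass A is the third, so this is first inversion: figured 6.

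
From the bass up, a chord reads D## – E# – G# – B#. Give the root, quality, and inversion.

The pitch classes D##, E#, G#, B# arrange in thirds as E#–G#–B#–D##: an E# minor-major seventh chord.
The lowest note is D##, the seventh of the chord, so this is third inversion (figured bass 4/2).

E# minor-major seventh, third inversion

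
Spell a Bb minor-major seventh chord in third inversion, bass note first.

A, Bb, Db, F

Bb minor-major seventh is Bb–Db–F–A. Third inversion puts the seventh (A) in the bass, with the remaining tones above: A, Bb, Db, F.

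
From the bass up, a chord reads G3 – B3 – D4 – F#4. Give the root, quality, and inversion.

The distinct note names are G, B, D, F#. Stacked in thirds they read G–B–D–F#, which is a major seventh chord on G.
The lowest note is G, the root of the chord, so this is root position (figured bass 7).

G major seventh, root position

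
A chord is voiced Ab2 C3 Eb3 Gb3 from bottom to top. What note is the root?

Reordering Ab, C, Eb, Gb into stacked thirds gives Ab–C–Eb–Gb; the bottom of that stack, Ab, is the root.

Ab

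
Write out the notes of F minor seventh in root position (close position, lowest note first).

Spelling F minor seventh: F–Ab–C–Eb. In root position the root is bass, giving F, Ab, C, Eb from the bottom.

F, Ab, C, Eb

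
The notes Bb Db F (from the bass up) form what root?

Reordering Bb, Db, F into stacked thirds gives Bb–Db–F; the bottom of that stack, Bb, is the root.

Bb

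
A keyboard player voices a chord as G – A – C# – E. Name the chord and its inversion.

The distinct note names are G, A, C#, E. Stacked in thirds they read A–C#–E–G, which is a dominant seventh chord on A.
With the seventh (G) in the bass, the chord is in third inversion (figured bass 4/2).

A dominant seventh, third inversion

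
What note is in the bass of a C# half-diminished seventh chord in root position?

C#

C# half-diminished seventh is C#–E–G–B. Root position places the root in the bass: C#.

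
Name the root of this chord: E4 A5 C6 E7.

The distinct letter names are E, A, C. Arranged as a stack of thirds they read A–C–E, so A is the root (an A minor triad).

A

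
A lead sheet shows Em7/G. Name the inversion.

first inversion

Em7/G means E minor seventh with G in the bass. G is the third of E minor seventh (E–G–B–D), so this is first inversion.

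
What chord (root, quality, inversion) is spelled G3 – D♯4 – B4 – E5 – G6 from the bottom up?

The pitch classes G, D#, B, E arrange in thirds as E–G–B–D#: an E minor-major seventh chord.
With the third (G) in the bass, the chord is in first inversion (figured bass 6/5).

E minor-major seventh, first inversion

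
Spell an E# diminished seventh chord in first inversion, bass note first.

The chord tones are E#–G#–B–D. With the third (G#) lowest for first inversion: G#, B, D, E#.

G#, B, D, E#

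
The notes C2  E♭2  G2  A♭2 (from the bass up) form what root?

C, Eb, G, Ab are the tones of an Ab major seventh chord (Ab–C–Eb–G), making Ab the root.

Ab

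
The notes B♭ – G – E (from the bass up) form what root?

E

Bb, G, E are the tones of an E diminished triad (E–G–Bb), making E the root.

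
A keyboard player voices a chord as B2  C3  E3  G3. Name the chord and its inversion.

C major seventh, third inversion

The pitch classes B, C, E, G arrange in thirds as C–E–G–B: a C major seventh chord.
With the seventh (B) in the bass, the chord is in third inversion (figured bass 4/2).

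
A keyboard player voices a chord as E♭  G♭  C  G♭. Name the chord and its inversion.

The pitch classes Eb, Gb, C arrange in thirds as C–Eb–Gb: a C diminished triad.
With the third (Eb) in the bass, the chord is in first inversion (figured bass 6).

C diminished, first inversion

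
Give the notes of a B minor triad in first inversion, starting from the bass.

B minor is B–D–F#. First inversion puts the third (D) in the bass, with the remaining tones above: D, F#, B.

D, F#, B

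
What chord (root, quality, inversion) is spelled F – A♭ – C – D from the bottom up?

The distinct note names are F, Ab, C, D. Stacked in thirds they read D–F–Ab–C, which is a half-diminished seventh chord on D.
F is the third of D half-diminished seventh; third in the bass means first inversion (figured bass 6/5).

D half-diminished seventh, first inversion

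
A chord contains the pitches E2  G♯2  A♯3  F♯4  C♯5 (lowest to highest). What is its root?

E, G#, A#, F#, C# are the tones of an F# dominant ninth chord (F#–A#–C#–E–G#), making F# the root.

F#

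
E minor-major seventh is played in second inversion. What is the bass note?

B

The fifth of E minor-major seventh (E–G–B–D#) is B; that is the bass in second inversion.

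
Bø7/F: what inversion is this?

Bø7/F means B half-diminished seventh with F in the bass. F is the fifth of B half-diminished seventh (B–D–F–A), so this is second inversion.

second inversion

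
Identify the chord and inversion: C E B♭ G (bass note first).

C dominant seventh, root position

The distinct note names are C, E, Bb, G. Stacked in thirds they read C–E–G–Bb, which is a dominant seventh chord on C.
C is the root of C dominant seventh; root in the bass means root position (figured bass 7).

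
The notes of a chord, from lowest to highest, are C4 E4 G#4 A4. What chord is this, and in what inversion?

A minor-major seventh, first inversion

The distinct note names are C, E, G#, A. Stacked in thirds they read A–C–E–G#, which is a minor-major seventh chord on A.
With the third (C) in the bass, the chord is in first inversion (figured bass 6/5).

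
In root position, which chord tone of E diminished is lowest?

In root position the root is lowest. For E diminished (E–G–Bb) that is E.

E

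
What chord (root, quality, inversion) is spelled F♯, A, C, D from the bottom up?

The pitch classes F#, A, C, D arrange in thirds as D–F#–A–C: a D dominant seventh chord.
The lowest note is F#, the third of the chord, so this is first inversion (figured bass 6/5).

D dominant seventh, first inversion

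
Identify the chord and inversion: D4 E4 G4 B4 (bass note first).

E minor seventh, third inversion

The distinct note names are D, E, G, B. Stacked in thirds they read E–G–B–D, which is a minor seventh chord on E.
The lowest note is D, the seventh of the chord, so this is third inversion (figured bass 4/2).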